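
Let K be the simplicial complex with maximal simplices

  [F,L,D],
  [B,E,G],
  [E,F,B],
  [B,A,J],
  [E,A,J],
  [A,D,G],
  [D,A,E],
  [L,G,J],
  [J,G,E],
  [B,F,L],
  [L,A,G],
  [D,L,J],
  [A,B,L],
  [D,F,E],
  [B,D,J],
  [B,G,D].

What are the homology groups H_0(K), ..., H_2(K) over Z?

H_0 ≅ Z,  H_1 ≅ Z^2,  H_2 ≅ Z.

Order the vertices as A < B < D < E < F < G < J < L. Listing each simplex with vertices in this order, K has dimension 2 with simplices:

  0-simplices (8): A, B, D, E, F, G, J, L
  1-simplices (24): AB, AD, AE, AG, AJ, AL, BD, BE, BF, BG, BJ, BL, DE, DF, DG, DJ, DL, EF, EG, EJ, FL, GJ, GL, JL
  2-simplices (16): ABJ, ABL, ADE, ADG, AEJ, AGL, BDG, BDJ, BEF, BEG, BFL, DEF, DFL, DJL, EGJ, GJL

Hence C_0 ≅ Z^8, C_1 ≅ Z^24, C_2 ≅ Z^16.

Boundary ∂_1: C_1 → C_0 sends each edge [p,q] (with p < q) to q − p.
The 8×24 boundary matrix has rank 7 and Smith normal form diag(1,1,1,1,1,1,1).

The boundary map ∂_2: C_2 → C_1 maps a triangle to the signed sum of its edges. For instance
  ∂EGJ = GJ − EJ + EG,
  ∂BEG = EG − BG + BE.
The resulting 24×16 matrix has rank 15, and its Smith normal form has invariant factors (1,1,1,1,1,1,1,1,1,1,1,1,1,1,1).

From H_k ≅ ker(∂_k) / im(∂_{k+1}) we obtain:

  H_0: rank C_0 − rank ∂_1 = 8 − 7 = 1, and the invariant factors of ∂_1 are all 1, so H_0 ≅ Z.
  H_1: rank ker ∂_1 − rank ∂_2 = (24 − 7) − 15 = 2, and the invariant factors of ∂_2 are all 1, so H_1 ≅ Z^2.
  H_2: rank ker ∂_2 − rank ∂_3 = (16 − 15) − 0 = 1, and there is no ∂_3, so H_2 ≅ Z.

(K is a triangulation of the torus T^2.)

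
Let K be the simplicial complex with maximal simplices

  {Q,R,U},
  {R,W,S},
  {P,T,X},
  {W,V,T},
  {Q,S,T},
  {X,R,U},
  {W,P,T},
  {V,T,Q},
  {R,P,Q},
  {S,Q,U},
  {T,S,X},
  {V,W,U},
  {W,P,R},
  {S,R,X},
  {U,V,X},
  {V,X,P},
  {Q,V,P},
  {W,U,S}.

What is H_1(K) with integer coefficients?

H_1 = Z ⊕ Z/2Z.

We work with the vertex ordering P < Q < R < S < T < U < V < W < X. The simplices of K, each written with vertices in increasing order, are:

  0-simplices (9): P, Q, R, S, T, U, V, W, X
  1-simplices (27): PQ, PR, PT, PV, PW, PX, QR, QS, QT, QU, QV, RS, RU, RW, RX, ST, SU, SW, SX, TV, TW, TX, UV, UW, UX, VW, VX
  2-simplices (18): PQR, PQV, PRW, PTW, PTX, PVX, QRU, QST, QSU, QTV, RSW, RSX, RUX, STX, SUW, TVW, UVW, UVX

so the chain groups are C_0 ≅ Z^9, C_1 ≅ Z^27, C_2 ≅ Z^18.

∂_1: C_1 → C_0 is given by ∂[p,q] = [q] − [p].
The resulting 9×27 matrix has rank 8, and its Smith normal form has invariant factors (1,1,1,1,1,1,1,1).

The boundary map ∂_2: C_2 → C_1 sends each 2-simplex [p,q,r] to [q,r] − [p,r] + [p,q]. For instance
  ∂PRW = RW − PW + PR,
  ∂QRU = RU − QU + QR.
The 27×18 boundary matrix has rank 18 and Smith normal form diag(1,1,1,1,1,1,1,1,1,1,1,1,1,1,1,1,1,2).

Now H_k = ker ∂_k / im ∂_{k+1}, so:

  H_1: rank ker ∂_1 − rank ∂_2 = (27 − 8) − 18 = 1, and ∂_2 has invariant factor 2 > 1, so H_1 ≅ Z ⊕ Z/2Z.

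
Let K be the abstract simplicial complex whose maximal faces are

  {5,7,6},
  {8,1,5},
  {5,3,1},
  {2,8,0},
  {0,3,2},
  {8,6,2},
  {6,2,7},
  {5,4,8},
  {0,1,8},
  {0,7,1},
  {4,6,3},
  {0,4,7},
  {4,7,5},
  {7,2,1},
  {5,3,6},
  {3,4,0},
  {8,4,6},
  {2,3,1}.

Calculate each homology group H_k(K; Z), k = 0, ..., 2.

We work with the vertex ordering 0 < 1 < 2 < 3 < 4 < 5 < 6 < 7 < 8. The simplices of K, each written with vertices in increasing order, are:

  0-simplices (9): [0], [1], [2], [3], [4], [5], [6], [7], [8]
  1-simplices (27): (27 of them)
  2-simplices (18): [0,1,7], [0,1,8], [0,2,3], [0,2,8], [0,3,4], [0,4,7], [1,2,3], [1,2,7], [1,3,5], [1,5,8], [2,6,7], [2,6,8], [3,4,6], [3,5,6], [4,5,7], [4,5,8], [4,6,8], [5,6,7]

so the chain groups are C_0 ≅ Z^9, C_1 ≅ Z^27, C_2 ≅ Z^18.

Boundary ∂_1: C_1 → C_0 sends each edge [p,q] (with p < q) to q − p. For instance
  ∂[6,8] = [8] − [6].
As a 9×27 matrix over Z this has rank 8, with invariant factors (1,1,1,1,1,1,1,1).

∂_2: C_2 → C_1 sends each 2-simplex [p,q,r] to [q,r] − [p,r] + [p,q]. For instance
  ∂[4,5,7] = [5,7] − [4,7] + [4,5],
  ∂[0,2,3] = [2,3] − [0,3] + [0,2].
The resulting 27×18 matrix has rank 18, and its Smith normal form has invariant factors (1,1,1,1,1,1,1,1,1,1,1,1,1,1,1,1,1,2).

Now H_k = ker ∂_k / im ∂_{k+1}, so:

  H_0: rank C_0 − rank ∂_1 = 9 − 8 = 1, and the invariant factors of ∂_1 are all 1, so H_0 ≅ Z.
  H_1: rank ker ∂_1 − rank ∂_2 = (27 − 8) − 18 = 1, and ∂_2 has invariant factor 2 > 1, so H_1 ≅ Z ⊕ Z/2.
  H_2: rank ker ∂_2 − rank ∂_3 = (18 − 18) − 0 = 0, and there is no ∂_3, so H_2 ≅ 0.

As a check, the Euler characteristic is 9 − 27 + 18 = 0, which agrees with 1 − 1 + 0 = 0.

H_0 = Z,  H_1 = Z ⊕ Z/2,  H_2 = 0.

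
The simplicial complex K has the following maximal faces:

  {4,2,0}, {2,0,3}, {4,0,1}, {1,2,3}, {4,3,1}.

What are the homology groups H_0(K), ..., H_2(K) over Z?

Order the vertices as 0 < 1 < 2 < 3 < 4. Listing each simplex with vertices in this order, K has dimension 2 with simplices:

  0-simplices (5): [0], [1], [2], [3], [4]
  1-simplices (10): [0,1], [0,2], [0,3], [0,4], [1,2], [1,3], [1,4], [2,3], [2,4], [3,4]
  2-simplices (5): [0,1,4], [0,2,3], [0,2,4], [1,2,3], [1,3,4]

Hence C_0 ≅ Z^5, C_1 ≅ Z^10, C_2 ≅ Z^5.

Boundary ∂_1: C_1 → C_0 is given by ∂[p,q] = [q] − [p]. For instance
  ∂[0,4] = [4] − [0].
The resulting 5×10 matrix has rank 4, and its Smith normal form has invariant factors (1,1,1,1).

The boundary map ∂_2: C_2 → C_1 maps a triangle to the signed sum of its edges. For instance
  ∂[0,2,3] = [2,3] − [0,3] + [0,2],
  ∂[1,3,4] = [3,4] − [1,4] + [1,3].
This gives a 10×5 integer matrix of rank 5; reducing to Smith normal form yields diagonal entries (1,1,1,1,1).

From H_k ≅ ker(∂_k) / im(∂_{k+1}) we obtain:

  H_0: rank C_0 − rank ∂_1 = 5 − 4 = 1, and the invariant factors of ∂_1 are all 1, so H_0 ≅ Z.
  H_1: rank ker ∂_1 − rank ∂_2 = (10 − 4) − 5 = 1, and the invariant factors of ∂_2 are all 1, so H_1 ≅ Z.
  H_2: rank ker ∂_2 − rank ∂_3 = (5 − 5) − 0 = 0, and there is no ∂_3, so H_2 ≅ 0.

H_0 = Z,  H_1 = Z,  H_2 = 0.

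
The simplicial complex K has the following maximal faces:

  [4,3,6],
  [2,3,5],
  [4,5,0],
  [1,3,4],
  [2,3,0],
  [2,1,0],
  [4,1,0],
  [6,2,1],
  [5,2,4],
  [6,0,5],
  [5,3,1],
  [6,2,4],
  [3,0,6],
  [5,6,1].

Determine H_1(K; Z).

H_1 ≅ Z^2.

Order the vertices as 0 < 1 < 2 < 3 < 4 < 5 < 6. Listing each simplex with vertices in this order, K has dimension 2 with simplices:

  0-simplices (7): [0], [1], [2], [3], [4], [5], [6]
  1-simplices (21): [0,1], [0,2], [0,3], [0,4], [0,5], [0,6], [1,2], [1,3], [1,4], [1,5], [1,6], [2,3], [2,4], [2,5], [2,6], [3,4], [3,5], [3,6], [4,5], [4,6], [5,6]
  2-simplices (14): [0,1,2], [0,1,4], [0,2,3], [0,3,6], [0,4,5], [0,5,6], [1,2,6], [1,3,4], [1,3,5], [1,5,6], [2,3,5], [2,4,5], [2,4,6], [3,4,6]

so the chain groups are C_0 ≅ Z^7, C_1 ≅ Z^21, C_2 ≅ Z^14.

The boundary map ∂_1: C_1 → C_0 maps an edge to its endpoints' difference, ∂[p,q] = q − p.
This gives a 7×21 integer matrix of rank 6; reducing to Smith normal form yields diagonal entries (1,1,1,1,1,1).

The boundary map ∂_2: C_2 → C_1 sends each 2-simplex [p,q,r] to [q,r] − [p,r] + [p,q]. For instance
  ∂[0,4,5] = [4,5] − [0,5] + [0,4],
  ∂[0,5,6] = [5,6] − [0,6] + [0,5].
This gives a 21×14 integer matrix of rank 13; reducing to Smith normal form yields diagonal entries (1,1,1,1,1,1,1,1,1,1,1,1,1).

Reading off H_k = ker ∂_k / im ∂_{k+1}:

  H_1: rank ker ∂_1 − rank ∂_2 = (21 − 6) − 13 = 2, and the invariant factors of ∂_2 are all 1, so H_1 ≅ Z^2.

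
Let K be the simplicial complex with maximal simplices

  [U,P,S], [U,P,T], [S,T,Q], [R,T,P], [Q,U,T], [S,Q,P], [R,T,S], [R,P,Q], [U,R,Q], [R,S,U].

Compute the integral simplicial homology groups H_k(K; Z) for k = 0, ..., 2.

H_0 ≅ Z,  H_1 ≅ Z/2,  H_2 = 0.

Take the total order P < Q < R < S < T < U on the vertex set. Then K (dimension 2) consists of the simplices:

  0-simplices (6): P, Q, R, S, T, U
  1-simplices (15): PQ, PR, PS, PT, PU, QR, QS, QT, QU, RS, RT, RU, ST, SU, TU
  2-simplices (10): PQR, PQS, PRT, PSU, PTU, QRU, QST, QTU, RST, RSU

Hence C_0 ≅ Z^6, C_1 ≅ Z^15, C_2 ≅ Z^10.

Boundary ∂_1: C_1 → C_0 sends each edge [p,q] (with p < q) to q − p. For instance
  ∂PQ = Q − P.
The resulting 6×15 matrix has rank 5, and its Smith normal form has invariant factors (1,1,1,1,1).

Boundary ∂_2: C_2 → C_1 acts by ∂[p,q,r] = [q,r] − [p,r] + [p,q]. For instance
  ∂RSU = SU − RU + RS,
  ∂QST = ST − QT + QS.
The resulting 15×10 matrix has rank 10, and its Smith normal form has invariant factors (1,1,1,1,1,1,1,1,1,2).

Reading off H_k = ker ∂_k / im ∂_{k+1}:

  H_0: rank C_0 − rank ∂_1 = 6 − 5 = 1, and the invariant factors of ∂_1 are all 1, so H_0 = Z.
  H_1: rank ker ∂_1 − rank ∂_2 = (15 − 5) − 10 = 0, and ∂_2 has invariant factor 2 > 1, so H_1 = Z/2.
  H_2: rank ker ∂_2 − rank ∂_3 = (10 − 10) − 0 = 0, and there is no ∂_3, so H_2 = 0.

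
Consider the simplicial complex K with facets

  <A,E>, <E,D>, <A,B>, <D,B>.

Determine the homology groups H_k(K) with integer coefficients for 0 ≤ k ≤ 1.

Take the total order A < B < D < E on the vertex set. Then K (dimension 1) consists of the simplices:

  0-simplices (4): A, B, D, E
  1-simplices (4): AB, AE, BD, DE

Hence C_0 ≅ Z^4, C_1 ≅ Z^4.

Boundary ∂_1: C_1 → C_0 maps an edge to its endpoints' difference, ∂[p,q] = q − p. For instance
  ∂AB = B − A.
The resulting 4×4 matrix has rank 3, and its Smith normal form has invariant factors (1,1,1).

Computing H_k = (kernel of ∂_k) / (image of ∂_{k+1}):

  H_0: rank C_0 − rank ∂_1 = 4 − 3 = 1, and the invariant factors of ∂_1 are all 1, so H_0 = Z.
  H_1: rank ker ∂_1 − rank ∂_2 = (4 − 3) − 0 = 1, and there is no ∂_2, so H_1 = Z.

(K is a triangulation of the circle S^1.)

H_0 ≅ Z,  H_1 ≅ Z.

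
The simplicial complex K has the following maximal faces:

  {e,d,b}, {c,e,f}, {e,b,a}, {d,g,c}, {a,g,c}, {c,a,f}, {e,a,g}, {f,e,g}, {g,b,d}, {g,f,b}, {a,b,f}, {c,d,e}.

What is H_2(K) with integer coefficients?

H_2 ≅ 0.

Order the vertices as a < b < c < d < e < f < g. Listing each simplex with vertices in this order, K has dimension 2 with simplices:

  0-simplices (7): a, b, c, d, e, f, g
  1-simplices (18): ab, ac, ae, af, ag, bd, be, bf, bg, cd, ce, cf, cg, de, dg, ef, eg, fg
  2-simplices (12): abe, abf, acf, acg, aeg, bde, bdg, bfg, cde, cdg, cef, efg

Hence C_0 ≅ Z^7, C_1 ≅ Z^18, C_2 ≅ Z^12.

Boundary ∂_1: C_1 → C_0 maps an edge to its endpoints' difference, ∂[p,q] = q − p. For instance
  ∂de = e − d.
As a 7×18 matrix over Z this has rank 6, with invariant factors (1,1,1,1,1,1).

∂_2: C_2 → C_1 maps a triangle to the signed sum of its edges. For instance
  ∂cef = ef − cf + ce,
  ∂bde = de − be + bd.
The 18×12 boundary matrix has rank 12 and Smith normal form diag(1,1,1,1,1,1,1,1,1,1,1,2).

Reading off H_k = ker ∂_k / im ∂_{k+1}:

  H_2: rank ker ∂_2 − rank ∂_3 = (12 − 12) − 0 = 0, and there is no ∂_3, so H_2 ≅ 0.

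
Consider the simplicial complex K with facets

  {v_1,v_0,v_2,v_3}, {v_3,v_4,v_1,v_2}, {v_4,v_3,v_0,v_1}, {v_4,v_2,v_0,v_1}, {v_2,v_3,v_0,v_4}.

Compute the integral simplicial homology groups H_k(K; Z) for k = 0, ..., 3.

H_0 = Z,  H_1 = 0,  H_2 = 0,  H_3 = Z.

We work with the vertex ordering v_0 < v_1 < v_2 < v_3 < v_4. The simplices of K, each written with vertices in increasing order, are:

  0-simplices (5): [v_0], [v_1], [v_2], [v_3], [v_4]
  1-simplices (10): [v_0,v_1], [v_0,v_2], [v_0,v_3], [v_0,v_4], [v_1,v_2], [v_1,v_3], [v_1,v_4], [v_2,v_3], [v_2,v_4], [v_3,v_4]
  2-simplices (10): [v_0,v_1,v_2], [v_0,v_1,v_3], [v_0,v_1,v_4], [v_0,v_2,v_3], [v_0,v_2,v_4], [v_0,v_3,v_4], [v_1,v_2,v_3], [v_1,v_2,v_4], [v_1,v_3,v_4], [v_2,v_3,v_4]
  3-simplices (5): [v_0,v_1,v_2,v_3], [v_0,v_1,v_2,v_4], [v_0,v_1,v_3,v_4], [v_0,v_2,v_3,v_4], [v_1,v_2,v_3,v_4]

so the chain groups are C_0 ≅ Z^5, C_1 ≅ Z^10, C_2 ≅ Z^10, C_3 ≅ Z^5.

The boundary map ∂_1: C_1 → C_0 sends each edge [p,q] (with p < q) to q − p. For instance
  ∂[v_0,v_4] = [v_4] − [v_0].
This gives a 5×10 integer matrix of rank 4; reducing to Smith normal form yields diagonal entries (1,1,1,1).

Boundary ∂_2: C_2 → C_1 sends each 2-simplex [p,q,r] to [q,r] − [p,r] + [p,q]. For instance
  ∂[v_0,v_1,v_3] = [v_1,v_3] − [v_0,v_3] + [v_0,v_1],
  ∂[v_0,v_2,v_3] = [v_2,v_3] − [v_0,v_3] + [v_0,v_2].
The resulting 10×10 matrix has rank 6, and its Smith normal form has invariant factors (1,1,1,1,1,1).

∂_3: C_3 → C_2 sends each 3-simplex σ to the alternating sum Σ_i (−1)^i (σ with its i-th vertex removed). For instance
  ∂[v_0,v_1,v_2,v_4] = [v_1,v_2,v_4] − [v_0,v_2,v_4] + [v_0,v_1,v_4] − [v_0,v_1,v_2],
  ∂[v_1,v_2,v_3,v_4] = [v_2,v_3,v_4] − [v_1,v_3,v_4] + [v_1,v_2,v_4] − [v_1,v_2,v_3].
The 10×5 boundary matrix has rank 4 and Smith normal form diag(1,1,1,1).

Reading off H_k = ker ∂_k / im ∂_{k+1}:

  H_0: rank C_0 − rank ∂_1 = 5 − 4 = 1, and the invariant factors of ∂_1 are all 1, so H_0 = Z.
  H_1: rank ker ∂_1 − rank ∂_2 = (10 − 4) − 6 = 0, and the invariant factors of ∂_2 are all 1, so H_1 = 0.
  H_2: rank ker ∂_2 − rank ∂_3 = (10 − 6) − 4 = 0, and the invariant factors of ∂_3 are all 1, so H_2 = 0.
  H_3: rank ker ∂_3 − rank ∂_4 = (5 − 4) − 0 = 1, and there is no ∂_4, so H_3 = Z.

(K is a triangulation of the 3-sphere S^3.)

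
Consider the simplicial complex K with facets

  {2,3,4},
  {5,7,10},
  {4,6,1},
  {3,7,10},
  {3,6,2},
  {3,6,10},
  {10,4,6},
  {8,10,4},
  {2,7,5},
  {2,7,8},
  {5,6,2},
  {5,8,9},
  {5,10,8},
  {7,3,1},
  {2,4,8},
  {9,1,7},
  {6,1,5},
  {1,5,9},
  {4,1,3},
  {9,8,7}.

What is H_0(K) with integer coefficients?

H_0 = Z.

K has 10 vertices, 30 edges, 20 triangles.
rank ∂_0 = 0, rank ∂_1 = 9 ⇒ b_0 = 10 − 0 − 9 = 1; all invariant factors of ∂_1 are 1 so no torsion. So H_0 = Z.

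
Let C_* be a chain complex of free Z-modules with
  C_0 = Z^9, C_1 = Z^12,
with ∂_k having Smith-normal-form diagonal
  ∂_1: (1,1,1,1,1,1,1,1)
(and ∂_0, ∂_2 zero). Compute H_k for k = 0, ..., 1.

H_0: b_0 = 9 − 0 − 8 = 1; torsion from ∂_1 factors > 1: none. So H_0 ≅ Z.
H_1: b_1 = 12 − 8 − 0 = 4; torsion from ∂_2 factors > 1: none. So H_1 ≅ Z^4.

H_0 ≅ Z,  H_1 ≅ Z^4.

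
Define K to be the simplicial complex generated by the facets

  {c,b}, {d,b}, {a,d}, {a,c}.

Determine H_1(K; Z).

H_1 = Z.

We work with the vertex ordering a < b < c < d. The simplices of K, each written with vertices in increasing order, are:

  0-simplices (4): a, b, c, d
  1-simplices (4): ac, ad, bc, bd

Hence C_0 ≅ Z^4, C_1 ≅ Z^4.

∂_1: C_1 → C_0 sends each edge [p,q] (with p < q) to q − p. For instance
  ∂ad = d − a.
The 4×4 boundary matrix has rank 3 and Smith normal form diag(1,1,1).

Computing H_k = (kernel of ∂_k) / (image of ∂_{k+1}):

  H_1: rank ker ∂_1 − rank ∂_2 = (4 − 3) − 0 = 1, and there is no ∂_2, so H_1 = Z.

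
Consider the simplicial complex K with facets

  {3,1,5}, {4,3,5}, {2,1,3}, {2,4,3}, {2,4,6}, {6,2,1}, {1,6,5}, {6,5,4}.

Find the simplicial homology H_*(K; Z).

H_0 = Z,  H_1 = 0,  H_2 = Z.

We work with the vertex ordering 1 < 2 < 3 < 4 < 5 < 6. The simplices of K, each written with vertices in increasing order, are:

  0-simplices (6): [1], [2], [3], [4], [5], [6]
  1-simplices (12): [1,2], [1,3], [1,5], [1,6], [2,3], [2,4], [2,6], [3,4], [3,5], [4,5], [4,6], [5,6]
  2-simplices (8): [1,2,3], [1,2,6], [1,3,5], [1,5,6], [2,3,4], [2,4,6], [3,4,5], [4,5,6]

Hence C_0 ≅ Z^6, C_1 ≅ Z^12, C_2 ≅ Z^8.

∂_1: C_1 → C_0 maps an edge to its endpoints' difference, ∂[p,q] = q − p. For instance
  ∂[2,6] = [6] − [2].
This gives a 6×12 integer matrix of rank 5; reducing to Smith normal form yields diagonal entries (1,1,1,1,1).

Boundary ∂_2: C_2 → C_1 maps a triangle to the signed sum of its edges. For instance
  ∂[1,5,6] = [5,6] − [1,6] + [1,5],
  ∂[4,5,6] = [5,6] − [4,6] + [4,5].
As a 12×8 matrix over Z this has rank 7, with invariant factors (1,1,1,1,1,1,1).

Now H_k = ker ∂_k / im ∂_{k+1}, so:

  H_0: rank C_0 − rank ∂_1 = 6 − 5 = 1, and the invariant factors of ∂_1 are all 1, so H_0 ≅ Z.
  H_1: rank ker ∂_1 − rank ∂_2 = (12 − 5) − 7 = 0, and the invariant factors of ∂_2 are all 1, so H_1 ≅ 0.
  H_2: rank ker ∂_2 − rank ∂_3 = (8 − 7) − 0 = 1, and there is no ∂_3, so H_2 ≅ Z.

(K is a triangulation of the 2-sphere S^2.)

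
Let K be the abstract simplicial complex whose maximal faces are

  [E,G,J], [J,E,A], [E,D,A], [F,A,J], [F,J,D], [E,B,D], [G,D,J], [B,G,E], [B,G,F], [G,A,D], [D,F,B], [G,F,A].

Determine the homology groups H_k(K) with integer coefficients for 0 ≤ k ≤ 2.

H_0 ≅ Z,  H_1 ≅ Z_2,  H_2 = 0.

Fix the vertex order A < B < D < E < F < G < J and write every simplex with vertices in increasing order. Then dim K = 2 and the simplices of K are:

  0-simplices (7): A, B, D, E, F, G, J
  1-simplices (18): AD, AE, AF, AG, AJ, BD, BE, BF, BG, DE, DF, DG, DJ, EG, EJ, FG, FJ, GJ
  2-simplices (12): ADE, ADG, AEJ, AFG, AFJ, BDE, BDF, BEG, BFG, DFJ, DGJ, EGJ

so the chain groups are C_0 ≅ Z^7, C_1 ≅ Z^18, C_2 ≅ Z^12.

Boundary ∂_1: C_1 → C_0 sends each edge [p,q] (with p < q) to q − p. For instance
  ∂AG = G − A.
This gives a 7×18 integer matrix of rank 6; reducing to Smith normal form yields diagonal entries (1,1,1,1,1,1).

Boundary ∂_2: C_2 → C_1 sends each 2-simplex [p,q,r] to [q,r] − [p,r] + [p,q]. For instance
  ∂BDE = DE − BE + BD,
  ∂BDF = DF − BF + BD.
The resulting 18×12 matrix has rank 12, and its Smith normal form has invariant factors (1,1,1,1,1,1,1,1,1,1,1,2).

Computing H_k = (kernel of ∂_k) / (image of ∂_{k+1}):

  H_0: rank C_0 − rank ∂_1 = 7 − 6 = 1, and the invariant factors of ∂_1 are all 1, so H_0 ≅ Z.
  H_1: rank ker ∂_1 − rank ∂_2 = (18 − 6) − 12 = 0, and ∂_2 has invariant factor 2 > 1, so H_1 ≅ Z_2.
  H_2: rank ker ∂_2 − rank ∂_3 = (12 − 12) − 0 = 0, and there is no ∂_3, so H_2 ≅ 0.

As a check, the Euler characteristic is 7 − 18 + 12 = 1, which agrees with 1 − 0 + 0 = 1.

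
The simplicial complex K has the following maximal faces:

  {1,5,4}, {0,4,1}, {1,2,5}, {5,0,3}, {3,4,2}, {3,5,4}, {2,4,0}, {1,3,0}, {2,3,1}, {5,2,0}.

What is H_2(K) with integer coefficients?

K has 6 vertices, 15 edges, 10 triangles.
rank ∂_2 = 10, rank ∂_3 = 0 ⇒ b_2 = 10 − 10 − 0 = 0. So H_2 = 0.

H_2 ≅ 0.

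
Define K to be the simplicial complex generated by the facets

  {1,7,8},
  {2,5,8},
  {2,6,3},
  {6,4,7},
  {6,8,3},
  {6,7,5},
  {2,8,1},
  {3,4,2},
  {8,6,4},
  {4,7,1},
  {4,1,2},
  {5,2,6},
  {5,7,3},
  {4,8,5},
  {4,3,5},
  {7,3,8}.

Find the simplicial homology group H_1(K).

Order the vertices as 1 < 2 < 3 < 4 < 5 < 6 < 7 < 8. Listing each simplex with vertices in this order, K has dimension 2 with simplices:

  0-simplices (8): [1], [2], [3], [4], [5], [6], [7], [8]
  1-simplices (24): (24 of them)
  2-simplices (16): [1,2,4], [1,2,8], [1,4,7], [1,7,8], [2,3,4], [2,3,6], [2,5,6], [2,5,8], [3,4,5], [3,5,7], [3,6,8], [3,7,8], [4,5,8], [4,6,7], [4,6,8], [5,6,7]

giving chain groups C_0 ≅ Z^8, C_1 ≅ Z^24, C_2 ≅ Z^16.

Boundary ∂_1: C_1 → C_0 maps an edge to its endpoints' difference, ∂[p,q] = q − p. For instance
  ∂[4,8] = [8] − [4].
The resulting 8×24 matrix has rank 7, and its Smith normal form has invariant factors (1,1,1,1,1,1,1).

Boundary ∂_2: C_2 → C_1 acts by ∂[p,q,r] = [q,r] − [p,r] + [p,q]. For instance
  ∂[2,3,6] = [3,6] − [2,6] + [2,3],
  ∂[2,3,4] = [3,4] − [2,4] + [2,3].
The 24×16 boundary matrix has rank 15 and Smith normal form diag(1,1,1,1,1,1,1,1,1,1,1,1,1,1,1).

Now H_k = ker ∂_k / im ∂_{k+1}, so:

  H_1: rank ker ∂_1 − rank ∂_2 = (24 − 7) − 15 = 2, and the invariant factors of ∂_2 are all 1, so H_1 ≅ Z^2.

(K is a triangulation of the torus T^2.)

H_1 ≅ Z^2.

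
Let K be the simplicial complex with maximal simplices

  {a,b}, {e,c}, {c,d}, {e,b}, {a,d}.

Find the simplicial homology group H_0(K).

Take the total order a < b < c < d < e on the vertex set. Then K (dimension 1) consists of the simplices:

  0-simplices (5): a, b, c, d, e
  1-simplices (5): ab, ad, be, cd, ce

giving chain groups C_0 ≅ Z^5, C_1 ≅ Z^5.

Boundary ∂_1: C_1 → C_0 sends each edge [p,q] (with p < q) to q − p.
The 5×5 boundary matrix has rank 4 and Smith normal form diag(1,1,1,1).

From H_k ≅ ker(∂_k) / im(∂_{k+1}) we obtain:

  H_0: rank C_0 − rank ∂_1 = 5 − 4 = 1, and the invariant factors of ∂_1 are all 1, so H_0 = Z.

(K is a triangulation of the circle S^1.)

H_0 ≅ Z.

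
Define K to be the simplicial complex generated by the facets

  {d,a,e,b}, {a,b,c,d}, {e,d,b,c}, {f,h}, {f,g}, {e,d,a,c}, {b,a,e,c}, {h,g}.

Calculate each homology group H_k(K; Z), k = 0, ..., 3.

Take the total order a < b < c < d < e < f < g < h on the vertex set. Then K (dimension 3) consists of the simplices:

  0-simplices (8): a, b, c, d, e, f, g, h
  1-simplices (13): ab, ac, ad, ae, bc, bd, be, cd, ce, de, fg, fh, gh
  2-simplices (10): abc, abd, abe, acd, ace, ade, bcd, bce, bde, cde
  3-simplices (5): abcd, abce, abde, acde, bcde

so the chain groups are C_0 ≅ Z^8, C_1 ≅ Z^13, C_2 ≅ Z^10, C_3 ≅ Z^5.

The boundary map ∂_1: C_1 → C_0 is given by ∂[p,q] = [q] − [p]. For instance
  ∂ce = e − c.
The resulting 8×13 matrix has rank 6, and its Smith normal form has invariant factors (1,1,1,1,1,1).

∂_2: C_2 → C_1 maps a triangle to the signed sum of its edges. For instance
  ∂bde = de − be + bd,
  ∂bce = ce − be + bc.
This gives a 13×10 integer matrix of rank 6; reducing to Smith normal form yields diagonal entries (1,1,1,1,1,1).

Boundary ∂_3: C_3 → C_2 sends each 3-simplex σ to the alternating sum Σ_i (−1)^i (σ with its i-th vertex removed). For instance
  ∂bcde = cde − bde + bce − bcd,
  ∂abce = bce − ace + abe − abc.
The resulting 10×5 matrix has rank 4, and its Smith normal form has invariant factors (1,1,1,1).

Reading off H_k = ker ∂_k / im ∂_{k+1}:

  H_0: rank C_0 − rank ∂_1 = 8 − 6 = 2, and the invariant factors of ∂_1 are all 1, so H_0 ≅ Z^2.
  H_1: rank ker ∂_1 − rank ∂_2 = (13 − 6) − 6 = 1, and the invariant factors of ∂_2 are all 1, so H_1 ≅ Z.
  H_2: rank ker ∂_2 − rank ∂_3 = (10 − 6) − 4 = 0, and the invariant factors of ∂_3 are all 1, so H_2 ≅ 0.
  H_3: rank ker ∂_3 − rank ∂_4 = (5 − 4) − 0 = 1, and there is no ∂_4, so H_3 ≅ Z.

As a check, the Euler characteristic is 8 − 13 + 10 − 5 = 0, which agrees with 2 − 1 + 0 − 1 = 0.

H_0 = Z^2,  H_1 = Z,  H_2 = 0,  H_3 = Z.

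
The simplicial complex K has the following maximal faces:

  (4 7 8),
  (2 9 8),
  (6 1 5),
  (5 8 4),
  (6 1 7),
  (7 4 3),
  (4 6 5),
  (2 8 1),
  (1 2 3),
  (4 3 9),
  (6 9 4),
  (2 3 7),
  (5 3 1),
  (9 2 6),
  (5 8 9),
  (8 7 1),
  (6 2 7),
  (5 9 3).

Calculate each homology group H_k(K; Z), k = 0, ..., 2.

H_0 = Z,  H_1 = Z ⊕ Z/2,  H_2 = 0.

K has 9 vertices, 27 edges, 18 triangles.
rank ∂_0 = 0, rank ∂_1 = 8 ⇒ b_0 = 9 − 0 − 8 = 1; all invariant factors of ∂_1 are 1 so no torsion. So H_0 ≅ Z.
rank ∂_1 = 8, rank ∂_2 = 18 ⇒ b_1 = 27 − 8 − 18 = 1; ∂_2 has invariant factor(s) [2] giving torsion. So H_1 ≅ Z ⊕ Z/2.
rank ∂_2 = 18, rank ∂_3 = 0 ⇒ b_2 = 18 − 18 − 0 = 0. So H_2 ≅ 0.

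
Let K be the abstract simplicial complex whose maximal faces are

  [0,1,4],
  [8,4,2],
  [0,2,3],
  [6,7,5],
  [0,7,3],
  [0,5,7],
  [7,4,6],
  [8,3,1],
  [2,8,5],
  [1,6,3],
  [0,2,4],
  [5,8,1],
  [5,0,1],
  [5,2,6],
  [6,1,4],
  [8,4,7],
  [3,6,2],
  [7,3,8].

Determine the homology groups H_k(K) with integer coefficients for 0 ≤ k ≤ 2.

H_0 ≅ Z,  H_1 ≅ Z^2,  H_2 ≅ Z.

Order the vertices as 0 < 1 < 2 < 3 < 4 < 5 < 6 < 7 < 8. Listing each simplex with vertices in this order, K has dimension 2 with simplices:

  0-simplices (9): [0], [1], [2], [3], [4], [5], [6], [7], [8]
  1-simplices (27): (27 of them)
  2-simplices (18): [0,1,4], [0,1,5], [0,2,3], [0,2,4], [0,3,7], [0,5,7], [1,3,6], [1,3,8], [1,4,6], [1,5,8], [2,3,6], [2,4,8], [2,5,6], [2,5,8], [3,7,8], [4,6,7], [4,7,8], [5,6,7]

Hence C_0 ≅ Z^9, C_1 ≅ Z^27, C_2 ≅ Z^18.

∂_1: C_1 → C_0 is given by ∂[p,q] = [q] − [p]. For instance
  ∂[1,3] = [3] − [1].
The 9×27 boundary matrix has rank 8 and Smith normal form diag(1,1,1,1,1,1,1,1).

Boundary ∂_2: C_2 → C_1 acts by ∂[p,q,r] = [q,r] − [p,r] + [p,q]. For instance
  ∂[4,6,7] = [6,7] − [4,7] + [4,6],
  ∂[1,5,8] = [5,8] − [1,8] + [1,5].
The 27×18 boundary matrix has rank 17 and Smith normal form diag(1,1,1,1,1,1,1,1,1,1,1,1,1,1,1,1,1).

Computing H_k = (kernel of ∂_k) / (image of ∂_{k+1}):

  H_0: rank C_0 − rank ∂_1 = 9 − 8 = 1, and the invariant factors of ∂_1 are all 1, so H_0 = Z.
  H_1: rank ker ∂_1 − rank ∂_2 = (27 − 8) − 17 = 2, and the invariant factors of ∂_2 are all 1, so H_1 = Z^2.
  H_2: rank ker ∂_2 − rank ∂_3 = (18 − 17) − 0 = 1, and there is no ∂_3, so H_2 = Z.

(K is a triangulation of the torus T^2.)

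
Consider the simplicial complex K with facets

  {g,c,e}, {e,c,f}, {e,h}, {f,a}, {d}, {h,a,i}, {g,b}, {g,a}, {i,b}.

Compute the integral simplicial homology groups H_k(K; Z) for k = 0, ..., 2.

H_0 = Z^2,  H_1 = Z^3,  H_2 = 0.

Fix the vertex order a < b < c < d < e < f < g < h < i and write every simplex with vertices in increasing order. Then dim K = 2 and the simplices of K are:

  0-simplices (9): a, b, c, d, e, f, g, h, i
  1-simplices (13): af, ag, ah, ai, bg, bi, ce, cf, cg, ef, eg, eh, hi
  2-simplices (3): ahi, cef, ceg

so the chain groups are C_0 ≅ Z^9, C_1 ≅ Z^13, C_2 ≅ Z^3.

Boundary ∂_1: C_1 → C_0 maps an edge to its endpoints' difference, ∂[p,q] = q − p. For instance
  ∂ef = f − e.
The 9×13 boundary matrix has rank 7 and Smith normal form diag(1,1,1,1,1,1,1).

∂_2: C_2 → C_1 acts by ∂[p,q,r] = [q,r] − [p,r] + [p,q]. For instance
  ∂cef = ef − cf + ce,
  ∂ahi = hi − ai + ah.
The 13×3 boundary matrix has rank 3 and Smith normal form diag(1,1,1).

Now H_k = ker ∂_k / im ∂_{k+1}, so:

  H_0: rank C_0 − rank ∂_1 = 9 − 7 = 2, and the invariant factors of ∂_1 are all 1, so H_0 ≅ Z^2.
  H_1: rank ker ∂_1 − rank ∂_2 = (13 − 7) − 3 = 3, and the invariant factors of ∂_2 are all 1, so H_1 ≅ Z^3.
  H_2: rank ker ∂_2 − rank ∂_3 = (3 − 3) − 0 = 0, and there is no ∂_3, so H_2 ≅ 0.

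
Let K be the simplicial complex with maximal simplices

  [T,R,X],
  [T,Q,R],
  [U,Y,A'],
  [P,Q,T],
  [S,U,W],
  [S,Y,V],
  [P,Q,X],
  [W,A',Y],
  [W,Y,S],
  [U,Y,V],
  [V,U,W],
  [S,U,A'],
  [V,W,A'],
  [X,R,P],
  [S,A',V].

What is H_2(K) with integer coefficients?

H_2 ≅ 0.

We work with the vertex ordering P < Q < R < S < T < U < V < W < X < Y < A'. The simplices of K, each written with vertices in increasing order, are:

  0-simplices (11): [P], [Q], [R], [S], [T], [U], [V], [W], [X], [Y], [A']
  1-simplices (25): (25 of them)
  2-simplices (15): [P,Q,T], [P,Q,X], [P,R,X], [Q,R,T], [R,T,X], [S,U,W], [S,U,A'], [S,V,Y], [S,V,A'], [S,W,Y], [U,V,W], [U,V,Y], [U,Y,A'], [V,W,A'], [W,Y,A']

giving chain groups C_0 ≅ Z^11, C_1 ≅ Z^25, C_2 ≅ Z^15.

Boundary ∂_1: C_1 → C_0 maps an edge to its endpoints' difference, ∂[p,q] = q − p.
The resulting 11×25 matrix has rank 9, and its Smith normal form has invariant factors (1,1,1,1,1,1,1,1,1).

∂_2: C_2 → C_1 acts by ∂[p,q,r] = [q,r] − [p,r] + [p,q]. For instance
  ∂[Q,R,T] = [R,T] − [Q,T] + [Q,R],
  ∂[U,V,Y] = [V,Y] − [U,Y] + [U,V].
As a 25×15 matrix over Z this has rank 15, with invariant factors (1,1,1,1,1,1,1,1,1,1,1,1,1,1,2).

From H_k ≅ ker(∂_k) / im(∂_{k+1}) we obtain:

  H_2: rank ker ∂_2 − rank ∂_3 = (15 − 15) − 0 = 0, and there is no ∂_3, so H_2 = 0.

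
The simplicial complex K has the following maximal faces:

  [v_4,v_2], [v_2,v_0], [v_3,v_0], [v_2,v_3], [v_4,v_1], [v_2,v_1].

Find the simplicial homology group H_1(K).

We work with the vertex ordering v_0 < v_1 < v_2 < v_3 < v_4. The simplices of K, each written with vertices in increasing order, are:

  0-simplices (5): [v_0], [v_1], [v_2], [v_3], [v_4]
  1-simplices (6): [v_0,v_2], [v_0,v_3], [v_1,v_2], [v_1,v_4], [v_2,v_3], [v_2,v_4]

Hence C_0 ≅ Z^5, C_1 ≅ Z^6.

Boundary ∂_1: C_1 → C_0 maps an edge to its endpoints' difference, ∂[p,q] = q − p. For instance
  ∂[v_1,v_4] = [v_4] − [v_1].
The resulting 5×6 matrix has rank 4, and its Smith normal form has invariant factors (1,1,1,1).

Computing H_k = (kernel of ∂_k) / (image of ∂_{k+1}):

  H_1: rank ker ∂_1 − rank ∂_2 = (6 − 4) − 0 = 2, and there is no ∂_2, so H_1 ≅ Z^2.

H_1 = Z^2.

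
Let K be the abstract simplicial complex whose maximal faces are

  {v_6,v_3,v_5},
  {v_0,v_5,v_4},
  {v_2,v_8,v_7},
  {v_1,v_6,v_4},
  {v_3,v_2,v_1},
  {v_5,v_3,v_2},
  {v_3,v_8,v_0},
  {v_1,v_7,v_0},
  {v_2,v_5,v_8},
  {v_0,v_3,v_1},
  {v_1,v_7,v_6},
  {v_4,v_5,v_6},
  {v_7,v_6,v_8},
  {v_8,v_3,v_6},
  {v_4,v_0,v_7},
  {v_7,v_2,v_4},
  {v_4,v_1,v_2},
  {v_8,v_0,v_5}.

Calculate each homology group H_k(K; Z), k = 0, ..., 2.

Take the total order v_0 < v_1 < v_2 < v_3 < v_4 < v_5 < v_6 < v_7 < v_8 on the vertex set. Then K (dimension 2) consists of the simplices:

  0-simplices (9): [v_0], [v_1], [v_2], [v_3], [v_4], [v_5], [v_6], [v_7], [v_8]
  1-simplices (27): (27 of them)
  2-simplices (18): (18 of them)

giving chain groups C_0 ≅ Z^9, C_1 ≅ Z^27, C_2 ≅ Z^18.

∂_1: C_1 → C_0 sends each edge [p,q] (with p < q) to q − p.
As a 9×27 matrix over Z this has rank 8, with invariant factors (1,1,1,1,1,1,1,1).

The boundary map ∂_2: C_2 → C_1 maps a triangle to the signed sum of its edges. For instance
  ∂[v_2,v_7,v_8] = [v_7,v_8] − [v_2,v_8] + [v_2,v_7],
  ∂[v_1,v_4,v_6] = [v_4,v_6] − [v_1,v_6] + [v_1,v_4].
The resulting 27×18 matrix has rank 18, and its Smith normal form has invariant factors (1,1,1,1,1,1,1,1,1,1,1,1,1,1,1,1,1,2).

From H_k ≅ ker(∂_k) / im(∂_{k+1}) we obtain:

  H_0: rank C_0 − rank ∂_1 = 9 − 8 = 1, and the invariant factors of ∂_1 are all 1, so H_0 ≅ Z.
  H_1: rank ker ∂_1 − rank ∂_2 = (27 − 8) − 18 = 1, and ∂_2 has invariant factor 2 > 1, so H_1 ≅ Z ⊕ Z/2.
  H_2: rank ker ∂_2 − rank ∂_3 = (18 − 18) − 0 = 0, and there is no ∂_3, so H_2 ≅ 0.

(K is a triangulation of the Klein bottle.)

H_0 ≅ Z,  H_1 ≅ Z ⊕ Z/2,  H_2 = 0.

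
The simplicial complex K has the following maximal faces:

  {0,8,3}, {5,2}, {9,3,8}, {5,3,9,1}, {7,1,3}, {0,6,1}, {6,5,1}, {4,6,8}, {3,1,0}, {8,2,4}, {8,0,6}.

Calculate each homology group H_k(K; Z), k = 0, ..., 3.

K has 10 vertices, 22 edges, 13 triangles, 1 3-simplex.
rank ∂_0 = 0, rank ∂_1 = 9 ⇒ b_0 = 10 − 0 − 9 = 1; all invariant factors of ∂_1 are 1 so no torsion. So H_0 ≅ Z.
rank ∂_1 = 9, rank ∂_2 = 12 ⇒ b_1 = 22 − 9 − 12 = 1; all invariant factors of ∂_2 are 1 so no torsion. So H_1 ≅ Z.
rank ∂_2 = 12, rank ∂_3 = 1 ⇒ b_2 = 13 − 12 − 1 = 0; all invariant factors of ∂_3 are 1 so no torsion. So H_2 ≅ 0.
rank ∂_3 = 1, rank ∂_4 = 0 ⇒ b_3 = 1 − 1 − 0 = 0. So H_3 ≅ 0.

H_0 = Z,  H_1 = Z,  H_2 = 0,  H_3 = 0.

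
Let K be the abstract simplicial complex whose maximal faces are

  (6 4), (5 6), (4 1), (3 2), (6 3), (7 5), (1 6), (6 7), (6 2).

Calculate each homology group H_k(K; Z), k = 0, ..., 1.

K has 7 vertices, 9 edges.
rank ∂_0 = 0, rank ∂_1 = 6 ⇒ b_0 = 7 − 0 − 6 = 1; all invariant factors of ∂_1 are 1 so no torsion. So H_0 = Z.
rank ∂_1 = 6, rank ∂_2 = 0 ⇒ b_1 = 9 − 6 − 0 = 3. So H_1 = Z^3.

H_0 ≅ Z,  H_1 ≅ Z^3.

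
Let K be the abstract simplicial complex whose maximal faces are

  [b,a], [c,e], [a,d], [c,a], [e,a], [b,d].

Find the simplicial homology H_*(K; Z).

Take the total order a < b < c < d < e on the vertex set. Then K (dimension 1) consists of the simplices:

  0-simplices (5): a, b, c, d, e
  1-simplices (6): ab, ac, ad, ae, bd, ce

so the chain groups are C_0 ≅ Z^5, C_1 ≅ Z^6.

∂_1: C_1 → C_0 maps an edge to its endpoints' difference, ∂[p,q] = q − p. For instance
  ∂ae = e − a.
The resulting 5×6 matrix has rank 4, and its Smith normal form has invariant factors (1,1,1,1).

Now H_k = ker ∂_k / im ∂_{k+1}, so:

  H_0: rank C_0 − rank ∂_1 = 5 − 4 = 1, and the invariant factors of ∂_1 are all 1, so H_0 ≅ Z.
  H_1: rank ker ∂_1 − rank ∂_2 = (6 − 4) − 0 = 2, and there is no ∂_2, so H_1 ≅ Z^2.

(K is a triangulation of a wedge of 2 circles.)

H_0 = Z,  H_1 = Z^2.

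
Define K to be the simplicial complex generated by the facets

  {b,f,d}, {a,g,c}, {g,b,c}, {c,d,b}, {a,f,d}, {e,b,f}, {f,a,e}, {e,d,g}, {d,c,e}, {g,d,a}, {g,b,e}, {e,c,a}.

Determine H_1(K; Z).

H_1 = Z/2Z.

K has 7 vertices, 18 edges, 12 triangles.
rank ∂_1 = 6, rank ∂_2 = 12 ⇒ b_1 = 18 − 6 − 12 = 0; ∂_2 has invariant factor(s) [2] giving torsion. So H_1 ≅ Z/2Z.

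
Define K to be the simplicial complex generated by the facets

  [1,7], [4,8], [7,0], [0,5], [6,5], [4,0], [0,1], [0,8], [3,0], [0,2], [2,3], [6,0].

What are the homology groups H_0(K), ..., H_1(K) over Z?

H_0 = Z,  H_1 = Z^4.

Fix the vertex order 0 < 1 < 2 < 3 < 4 < 5 < 6 < 7 < 8 and write every simplex with vertices in increasing order. Then dim K = 1 and the simplices of K are:

  0-simplices (9): [0], [1], [2], [3], [4], [5], [6], [7], [8]
  1-simplices (12): [0,1], [0,2], [0,3], [0,4], [0,5], [0,6], [0,7], [0,8], [1,7], [2,3], [4,8], [5,6]

Hence C_0 ≅ Z^9, C_1 ≅ Z^12.

Boundary ∂_1: C_1 → C_0 maps an edge to its endpoints' difference, ∂[p,q] = q − p.
This gives a 9×12 integer matrix of rank 8; reducing to Smith normal form yields diagonal entries (1,1,1,1,1,1,1,1).

From H_k ≅ ker(∂_k) / im(∂_{k+1}) we obtain:

  H_0: rank C_0 − rank ∂_1 = 9 − 8 = 1, and the invariant factors of ∂_1 are all 1, so H_0 ≅ Z.
  H_1: rank ker ∂_1 − rank ∂_2 = (12 − 8) − 0 = 4, and there is no ∂_2, so H_1 ≅ Z^4.

As a check, the Euler characteristic is 9 − 12 = -3, which agrees with 1 − 4 = -3.
(K is a triangulation of a wedge of 4 circles.)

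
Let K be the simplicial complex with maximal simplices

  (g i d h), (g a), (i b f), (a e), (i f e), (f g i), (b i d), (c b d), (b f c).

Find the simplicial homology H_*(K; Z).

H_0 ≅ Z,  H_1 ≅ Z,  H_2 = 0,  H_3 = 0.

We work with the vertex ordering a < b < c < d < e < f < g < h < i. The simplices of K, each written with vertices in increasing order, are:

  0-simplices (9): a, b, c, d, e, f, g, h, i
  1-simplices (18): ae, ag, bc, bd, bf, bi, cd, cf, dg, dh, di, ef, ei, fg, fi, gh, gi, hi
  2-simplices (10): bcd, bcf, bdi, bfi, dgh, dgi, dhi, efi, fgi, ghi
  3-simplices (1): dghi

giving chain groups C_0 ≅ Z^9, C_1 ≅ Z^18, C_2 ≅ Z^10, C_3 ≅ Z^1.

The boundary map ∂_1: C_1 → C_0 sends each edge [p,q] (with p < q) to q − p. For instance
  ∂fg = g − f.
The resulting 9×18 matrix has rank 8, and its Smith normal form has invariant factors (1,1,1,1,1,1,1,1).

∂_2: C_2 → C_1 maps a triangle to the signed sum of its edges. For instance
  ∂dhi = hi − di + dh,
  ∂fgi = gi − fi + fg.
This gives a 18×10 integer matrix of rank 9; reducing to Smith normal form yields diagonal entries (1,1,1,1,1,1,1,1,1).

The boundary map ∂_3: C_3 → C_2 sends each 3-simplex σ to the alternating sum Σ_i (−1)^i (σ with its i-th vertex removed). For instance
  ∂dghi = ghi − dhi + dgi − dgh.
As a 10×1 matrix over Z this has rank 1, with invariant factors (1).

From H_k ≅ ker(∂_k) / im(∂_{k+1}) we obtain:

  H_0: rank C_0 − rank ∂_1 = 9 − 8 = 1, and the invariant factors of ∂_1 are all 1, so H_0 ≅ Z.
  H_1: rank ker ∂_1 − rank ∂_2 = (18 − 8) − 9 = 1, and the invariant factors of ∂_2 are all 1, so H_1 ≅ Z.
  H_2: rank ker ∂_2 − rank ∂_3 = (10 − 9) − 1 = 0, and the invariant factors of ∂_3 are all 1, so H_2 ≅ 0.
  H_3: rank ker ∂_3 − rank ∂_4 = (1 − 1) − 0 = 0, and there is no ∂_4, so H_3 ≅ 0.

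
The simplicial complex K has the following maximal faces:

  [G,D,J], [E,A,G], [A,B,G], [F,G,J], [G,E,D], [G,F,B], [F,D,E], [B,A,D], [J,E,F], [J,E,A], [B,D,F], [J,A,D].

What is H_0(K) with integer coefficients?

H_0 ≅ Z.

Take the total order A < B < D < E < F < G < J on the vertex set. Then K (dimension 2) consists of the simplices:

  0-simplices (7): A, B, D, E, F, G, J
  1-simplices (18): AB, AD, AE, AG, AJ, BD, BF, BG, DE, DF, DG, DJ, EF, EG, EJ, FG, FJ, GJ
  2-simplices (12): ABD, ABG, ADJ, AEG, AEJ, BDF, BFG, DEF, DEG, DGJ, EFJ, FGJ

giving chain groups C_0 ≅ Z^7, C_1 ≅ Z^18, C_2 ≅ Z^12.

Boundary ∂_1: C_1 → C_0 maps an edge to its endpoints' difference, ∂[p,q] = q − p. For instance
  ∂FJ = J − F.
As a 7×18 matrix over Z this has rank 6, with invariant factors (1,1,1,1,1,1).

Boundary ∂_2: C_2 → C_1 sends each 2-simplex [p,q,r] to [q,r] − [p,r] + [p,q]. For instance
  ∂DEF = EF − DF + DE,
  ∂ABG = BG − AG + AB.
The 18×12 boundary matrix has rank 12 and Smith normal form diag(1,1,1,1,1,1,1,1,1,1,1,2).

Reading off H_k = ker ∂_k / im ∂_{k+1}:

  H_0: rank C_0 − rank ∂_1 = 7 − 6 = 1, and the invariant factors of ∂_1 are all 1, so H_0 ≅ Z.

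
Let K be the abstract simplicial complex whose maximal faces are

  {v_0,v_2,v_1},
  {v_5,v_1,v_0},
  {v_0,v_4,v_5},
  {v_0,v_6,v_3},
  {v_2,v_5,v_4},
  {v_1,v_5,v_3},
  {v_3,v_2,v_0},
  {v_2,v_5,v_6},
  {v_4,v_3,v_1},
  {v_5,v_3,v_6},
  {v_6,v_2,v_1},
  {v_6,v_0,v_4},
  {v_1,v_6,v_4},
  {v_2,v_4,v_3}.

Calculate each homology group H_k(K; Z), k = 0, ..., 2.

H_0 ≅ Z,  H_1 ≅ Z^2,  H_2 ≅ Z.

Order the vertices as v_0 < v_1 < v_2 < v_3 < v_4 < v_5 < v_6. Listing each simplex with vertices in this order, K has dimension 2 with simplices:

  0-simplices (7): [v_0], [v_1], [v_2], [v_3], [v_4], [v_5], [v_6]
  1-simplices (21): (21 of them)
  2-simplices (14): (14 of them)

giving chain groups C_0 ≅ Z^7, C_1 ≅ Z^21, C_2 ≅ Z^14.

∂_1: C_1 → C_0 sends each edge [p,q] (with p < q) to q − p.
As a 7×21 matrix over Z this has rank 6, with invariant factors (1,1,1,1,1,1).

The boundary map ∂_2: C_2 → C_1 sends each 2-simplex [p,q,r] to [q,r] − [p,r] + [p,q]. For instance
  ∂[v_0,v_3,v_6] = [v_3,v_6] − [v_0,v_6] + [v_0,v_3],
  ∂[v_0,v_4,v_5] = [v_4,v_5] − [v_0,v_5] + [v_0,v_4].
This gives a 21×14 integer matrix of rank 13; reducing to Smith normal form yields diagonal entries (1,1,1,1,1,1,1,1,1,1,1,1,1).

Now H_k = ker ∂_k / im ∂_{k+1}, so:

  H_0: rank C_0 − rank ∂_1 = 7 − 6 = 1, and the invariant factors of ∂_1 are all 1, so H_0 = Z.
  H_1: rank ker ∂_1 − rank ∂_2 = (21 − 6) − 13 = 2, and the invariant factors of ∂_2 are all 1, so H_1 = Z^2.
  H_2: rank ker ∂_2 − rank ∂_3 = (14 − 13) − 0 = 1, and there is no ∂_3, so H_2 = Z.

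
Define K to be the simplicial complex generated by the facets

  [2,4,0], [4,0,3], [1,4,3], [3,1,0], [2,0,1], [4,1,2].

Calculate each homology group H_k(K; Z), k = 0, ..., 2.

H_0 ≅ Z,  H_1 = 0,  H_2 ≅ Z.

We work with the vertex ordering 0 < 1 < 2 < 3 < 4. The simplices of K, each written with vertices in increasing order, are:

  0-simplices (5): [0], [1], [2], [3], [4]
  1-simplices (9): [0,1], [0,2], [0,3], [0,4], [1,2], [1,3], [1,4], [2,4], [3,4]
  2-simplices (6): [0,1,2], [0,1,3], [0,2,4], [0,3,4], [1,2,4], [1,3,4]

giving chain groups C_0 ≅ Z^5, C_1 ≅ Z^9, C_2 ≅ Z^6.

∂_1: C_1 → C_0 sends each edge [p,q] (with p < q) to q − p.
This gives a 5×9 integer matrix of rank 4; reducing to Smith normal form yields diagonal entries (1,1,1,1).

The boundary map ∂_2: C_2 → C_1 acts by ∂[p,q,r] = [q,r] − [p,r] + [p,q]. For instance
  ∂[1,2,4] = [2,4] − [1,4] + [1,2],
  ∂[0,1,2] = [1,2] − [0,2] + [0,1].
As a 9×6 matrix over Z this has rank 5, with invariant factors (1,1,1,1,1).

Now H_k = ker ∂_k / im ∂_{k+1}, so:

  H_0: rank C_0 − rank ∂_1 = 5 − 4 = 1, and the invariant factors of ∂_1 are all 1, so H_0 = Z.
  H_1: rank ker ∂_1 − rank ∂_2 = (9 − 4) − 5 = 0, and the invariant factors of ∂_2 are all 1, so H_1 = 0.
  H_2: rank ker ∂_2 − rank ∂_3 = (6 − 5) − 0 = 1, and there is no ∂_3, so H_2 = Z.

(K is a triangulation of the 2-sphere S^2.)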